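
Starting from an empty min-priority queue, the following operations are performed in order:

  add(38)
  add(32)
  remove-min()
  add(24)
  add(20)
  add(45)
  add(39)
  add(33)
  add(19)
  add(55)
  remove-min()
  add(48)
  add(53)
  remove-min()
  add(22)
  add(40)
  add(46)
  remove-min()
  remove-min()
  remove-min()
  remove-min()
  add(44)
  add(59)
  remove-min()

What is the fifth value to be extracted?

insert 38 → {38}
insert 32 → {32, 38}
remove-min → 32; now {38}
insert 24 → {24, 38}
insert 20 → {20, 24, 38}
insert 45 → {20, 24, 38, 45}
insert 39 → {20, 24, 38, 39, 45}
insert 33 → {20, 24, 33, 38, 39, 45}
insert 19 → {19, 20, 24, 33, 38, 39, 45}
insert 55 → {19, 20, 24, 33, 38, 39, 45, 55}
remove-min → 19; now {20, 24, 33, 38, 39, 45, 55}
insert 48 → {20, 24, 33, 38, 39, 45, 48, 55}
insert 53 → {20, 24, 33, 38, 39, 45, 48, 53, 55}
remove-min → 20; now {24, 33, 38, 39, 45, 48, 53, 55}
insert 22 → {22, 24, 33, 38, 39, 45, 48, 53, 55}
insert 40 → {22, 24, 33, 38, 39, 40, 45, 48, 53, 55}
insert 46 → {22, 24, 33, 38, 39, 40, 45, 46, 48, 53, 55}
remove-min → 22; now {24, 33, 38, 39, 40, 45, 46, 48, 53, 55}
remove-min → 24; now {33, 38, 39, 40, 45, 46, 48, 53, 55}
remove-min → 33; now {38, 39, 40, 45, 46, 48, 53, 55}
remove-min → 38; now {39, 40, 45, 46, 48, 53, 55}
insert 44 → {39, 40, 44, 45, 46, 48, 53, 55}
insert 59 → {39, 40, 44, 45, 46, 48, 53, 55, 59}
remove-min → 39; now {40, 44, 45, 46, 48, 53, 55, 59}

24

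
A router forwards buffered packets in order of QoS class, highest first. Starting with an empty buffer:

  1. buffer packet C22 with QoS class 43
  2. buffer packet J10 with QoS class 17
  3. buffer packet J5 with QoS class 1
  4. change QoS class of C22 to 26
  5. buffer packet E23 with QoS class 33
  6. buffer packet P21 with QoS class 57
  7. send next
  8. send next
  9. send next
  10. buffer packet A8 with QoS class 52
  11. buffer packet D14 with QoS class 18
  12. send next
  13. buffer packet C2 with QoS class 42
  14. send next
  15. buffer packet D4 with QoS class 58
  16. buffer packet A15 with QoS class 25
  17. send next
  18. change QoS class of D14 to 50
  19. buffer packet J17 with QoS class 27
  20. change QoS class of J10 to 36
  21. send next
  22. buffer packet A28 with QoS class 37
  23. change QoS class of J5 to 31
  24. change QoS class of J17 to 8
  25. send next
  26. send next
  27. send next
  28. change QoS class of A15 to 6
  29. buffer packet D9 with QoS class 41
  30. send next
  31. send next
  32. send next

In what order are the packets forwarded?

add C22 (QoS class 43) → {C22:43}
add J10 (QoS class 17) → {C22:43, J10:17}
add J5 (QoS class 1) → {C22:43, J10:17, J5:1}
update C22 to QoS class 26 → {C22:26, J10:17, J5:1}
add E23 (QoS class 33) → {E23:33, C22:26, J10:17, J5:1}
add P21 (QoS class 57) → {P21:57, E23:33, C22:26, J10:17, J5:1}
send next → P21; now {E23:33, C22:26, J10:17, J5:1}
send next → E23; now {C22:26, J10:17, J5:1}
send next → C22; now {J10:17, J5:1}
add A8 (QoS class 52) → {A8:52, J10:17, J5:1}
add D14 (QoS class 18) → {A8:52, D14:18, J10:17, J5:1}
send next → A8; now {D14:18, J10:17, J5:1}
add C2 (QoS class 42) → {C2:42, D14:18, J10:17, J5:1}
send next → C2; now {D14:18, J10:17, J5:1}
add D4 (QoS class 58) → {D4:58, D14:18, J10:17, J5:1}
add A15 (QoS class 25) → {D4:58, A15:25, D14:18, J10:17, J5:1}
send next → D4; now {A15:25, D14:18, J10:17, J5:1}
update D14 to QoS class 50 → {D14:50, A15:25, J10:17, J5:1}
add J17 (QoS class 27) → {D14:50, J17:27, A15:25, J10:17, J5:1}
update J10 to QoS class 36 → {D14:50, J10:36, J17:27, A15:25, J5:1}
send next → D14; now {J10:36, J17:27, A15:25, J5:1}
add A28 (QoS class 37) → {A28:37, J10:36, J17:27, A15:25, J5:1}
update J5 to QoS class 31 → {A28:37, J10:36, J5:31, J17:27, A15:25}
update J17 to QoS class 8 → {A28:37, J10:36, J5:31, A15:25, J17:8}
send next → A28; now {J10:36, J5:31, A15:25, J17:8}
send next → J10; now {J5:31, A15:25, J17:8}
send next → J5; now {A15:25, J17:8}
update A15 to QoS class 6 → {J17:8, A15:6}
add D9 (QoS class 41) → {D9:41, J17:8, A15:6}
send next → D9; now {J17:8, A15:6}
send next → J17; now {A15:6}
send next → A15; now {}

P21, E23, C22, A8, C2, D4, D14, A28, J10, J5, D9, J17, A15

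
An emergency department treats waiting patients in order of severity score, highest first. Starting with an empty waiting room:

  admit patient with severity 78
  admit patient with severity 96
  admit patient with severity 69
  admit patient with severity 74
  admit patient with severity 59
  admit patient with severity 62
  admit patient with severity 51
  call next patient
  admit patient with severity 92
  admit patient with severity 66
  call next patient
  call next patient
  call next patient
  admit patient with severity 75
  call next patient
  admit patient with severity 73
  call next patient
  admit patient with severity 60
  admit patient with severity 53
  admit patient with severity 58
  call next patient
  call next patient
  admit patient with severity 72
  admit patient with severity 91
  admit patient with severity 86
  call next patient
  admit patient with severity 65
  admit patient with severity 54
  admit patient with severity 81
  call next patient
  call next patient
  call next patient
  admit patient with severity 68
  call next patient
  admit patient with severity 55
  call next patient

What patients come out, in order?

96 → 92 → 78 → 74 → 75 → 73 → 69 → 66 → 91 → 86 → 81 → 72 → 68 → 65

insert 78 → {78}
insert 96 → {96, 78}
insert 69 → {96, 78, 69}
insert 74 → {96, 78, 74, 69}
insert 59 → {96, 78, 74, 69, 59}
insert 62 → {96, 78, 74, 69, 62, 59}
insert 51 → {96, 78, 74, 69, 62, 59, 51}
call next patient → 96; now {78, 74, 69, 62, 59, 51}
insert 92 → {92, 78, 74, 69, 62, 59, 51}
insert 66 → {92, 78, 74, 69, 66, 62, 59, 51}
call next patient → 92; now {78, 74, 69, 66, 62, 59, 51}
call next patient → 78; now {74, 69, 66, 62, 59, 51}
call next patient → 74; now {69, 66, 62, 59, 51}
insert 75 → {75, 69, 66, 62, 59, 51}
call next patient → 75; now {69, 66, 62, 59, 51}
insert 73 → {73, 69, 66, 62, 59, 51}
call next patient → 73; now {69, 66, 62, 59, 51}
insert 60 → {69, 66, 62, 60, 59, 51}
insert 53 → {69, 66, 62, 60, 59, 53, 51}
insert 58 → {69, 66, 62, 60, 59, 58, 53, 51}
call next patient → 69; now {66, 62, 60, 59, 58, 53, 51}
call next patient → 66; now {62, 60, 59, 58, 53, 51}
insert 72 → {72, 62, 60, 59, 58, 53, 51}
insert 91 → {91, 72, 62, 60, 59, 58, 53, 51}
insert 86 → {91, 86, 72, 62, 60, 59, 58, 53, 51}
call next patient → 91; now {86, 72, 62, 60, 59, 58, 53, 51}
insert 65 → {86, 72, 65, 62, 60, 59, 58, 53, 51}
insert 54 → {86, 72, 65, 62, 60, 59, 58, 54, 53, 51}
insert 81 → {86, 81, 72, 65, 62, 60, 59, 58, 54, 53, 51}
call next patient → 86; now {81, 72, 65, 62, 60, 59, 58, 54, 53, 51}
call next patient → 81; now {72, 65, 62, 60, 59, 58, 54, 53, 51}
call next patient → 72; now {65, 62, 60, 59, 58, 54, 53, 51}
insert 68 → {68, 65, 62, 60, 59, 58, 54, 53, 51}
call next patient → 68; now {65, 62, 60, 59, 58, 54, 53, 51}
insert 55 → {65, 62, 60, 59, 58, 55, 54, 53, 51}
call next patient → 65; now {62, 60, 59, 58, 55, 54, 53, 51}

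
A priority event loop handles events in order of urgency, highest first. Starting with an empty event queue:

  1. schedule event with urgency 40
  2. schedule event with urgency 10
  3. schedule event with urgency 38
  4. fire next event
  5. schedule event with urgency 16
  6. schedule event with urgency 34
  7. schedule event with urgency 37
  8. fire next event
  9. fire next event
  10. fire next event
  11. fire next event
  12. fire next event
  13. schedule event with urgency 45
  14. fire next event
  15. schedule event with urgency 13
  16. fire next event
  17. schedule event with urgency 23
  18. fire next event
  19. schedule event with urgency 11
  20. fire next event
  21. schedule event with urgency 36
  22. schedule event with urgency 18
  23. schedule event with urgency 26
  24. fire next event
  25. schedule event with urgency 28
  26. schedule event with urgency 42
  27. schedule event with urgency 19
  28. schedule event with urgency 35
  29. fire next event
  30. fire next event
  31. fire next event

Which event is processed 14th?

28

insert 40 → {40}
insert 10 → {40, 10}
insert 38 → {40, 38, 10}
fire next event → 40; now {38, 10}
insert 16 → {38, 16, 10}
insert 34 → {38, 34, 16, 10}
insert 37 → {38, 37, 34, 16, 10}
fire next event → 38; now {37, 34, 16, 10}
fire next event → 37; now {34, 16, 10}
fire next event → 34; now {16, 10}
fire next event → 16; now {10}
fire next event → 10; now {}
insert 45 → {45}
fire next event → 45; now {}
insert 13 → {13}
fire next event → 13; now {}
insert 23 → {23}
fire next event → 23; now {}
insert 11 → {11}
fire next event → 11; now {}
insert 36 → {36}
insert 18 → {36, 18}
insert 26 → {36, 26, 18}
fire next event → 36; now {26, 18}
insert 28 → {28, 26, 18}
insert 42 → {42, 28, 26, 18}
insert 19 → {42, 28, 26, 19, 18}
insert 35 → {42, 35, 28, 26, 19, 18}
fire next event → 42; now {35, 28, 26, 19, 18}
fire next event → 35; now {28, 26, 19, 18}
fire next event → 28; now {26, 19, 18}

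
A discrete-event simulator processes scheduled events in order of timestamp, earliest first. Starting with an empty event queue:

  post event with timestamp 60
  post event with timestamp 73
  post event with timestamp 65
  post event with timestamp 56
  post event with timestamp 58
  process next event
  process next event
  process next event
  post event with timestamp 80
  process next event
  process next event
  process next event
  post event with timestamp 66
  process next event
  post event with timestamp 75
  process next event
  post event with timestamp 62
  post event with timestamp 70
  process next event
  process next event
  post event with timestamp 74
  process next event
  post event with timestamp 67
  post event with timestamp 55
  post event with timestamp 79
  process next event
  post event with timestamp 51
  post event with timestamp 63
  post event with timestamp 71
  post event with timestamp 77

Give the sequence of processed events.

56, 58, 60, 65, 73, 80, 66, 75, 62, 70, 74, 55

insert 60 → {60}
insert 73 → {60, 73}
insert 65 → {60, 65, 73}
insert 56 → {56, 60, 65, 73}
insert 58 → {56, 58, 60, 65, 73}
process next event → 56; now {58, 60, 65, 73}
process next event → 58; now {60, 65, 73}
process next event → 60; now {65, 73}
insert 80 → {65, 73, 80}
process next event → 65; now {73, 80}
process next event → 73; now {80}
process next event → 80; now {}
insert 66 → {66}
process next event → 66; now {}
insert 75 → {75}
process next event → 75; now {}
insert 62 → {62}
insert 70 → {62, 70}
process next event → 62; now {70}
process next event → 70; now {}
insert 74 → {74}
process next event → 74; now {}
insert 67 → {67}
insert 55 → {55, 67}
insert 79 → {55, 67, 79}
process next event → 55; now {67, 79}
insert 51 → {51, 67, 79}
insert 63 → {51, 63, 67, 79}
insert 71 → {51, 63, 67, 71, 79}
insert 77 → {51, 63, 67, 71, 77, 79}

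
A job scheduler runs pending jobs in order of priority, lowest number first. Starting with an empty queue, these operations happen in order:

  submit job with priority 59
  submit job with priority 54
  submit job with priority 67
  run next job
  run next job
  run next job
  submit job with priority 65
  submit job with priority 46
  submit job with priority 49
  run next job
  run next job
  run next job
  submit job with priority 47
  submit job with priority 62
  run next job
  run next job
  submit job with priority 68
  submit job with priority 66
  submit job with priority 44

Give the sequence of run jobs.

54 → 59 → 67 → 46 → 49 → 65 → 47 → 62

insert 59 → {59}
insert 54 → {54, 59}
insert 67 → {54, 59, 67}
run next job → 54; now {59, 67}
run next job → 59; now {67}
run next job → 67; now {}
insert 65 → {65}
insert 46 → {46, 65}
insert 49 → {46, 49, 65}
run next job → 46; now {49, 65}
run next job → 49; now {65}
run next job → 65; now {}
insert 47 → {47}
insert 62 → {47, 62}
run next job → 47; now {62}
run next job → 62; now {}
insert 68 → {68}
insert 66 → {66, 68}
insert 44 → {44, 66, 68}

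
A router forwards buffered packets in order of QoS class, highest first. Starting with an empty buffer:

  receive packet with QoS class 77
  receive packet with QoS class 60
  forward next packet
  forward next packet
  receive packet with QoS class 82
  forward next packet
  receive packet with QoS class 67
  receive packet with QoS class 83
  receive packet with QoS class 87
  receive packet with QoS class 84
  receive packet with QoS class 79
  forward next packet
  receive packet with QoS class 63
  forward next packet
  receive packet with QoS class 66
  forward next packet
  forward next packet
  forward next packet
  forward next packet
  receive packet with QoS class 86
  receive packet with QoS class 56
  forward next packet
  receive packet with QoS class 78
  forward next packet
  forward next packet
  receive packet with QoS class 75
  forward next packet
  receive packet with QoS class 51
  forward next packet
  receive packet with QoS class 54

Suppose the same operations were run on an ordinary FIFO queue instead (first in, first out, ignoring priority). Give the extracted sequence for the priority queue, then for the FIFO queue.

priority queue: 77, 60, 82, 87, 84, 83, 79, 67, 66, 86, 78, 63, 75, 56; FIFO queue: 77 → 60 → 82 → 67 → 83 → 87 → 84 → 79 → 63 → 66 → 86 → 56 → 78 → 75

insert 77 → {77}
insert 60 → {77, 60}
forward next packet → 77; now {60}
forward next packet → 60; now {}
insert 82 → {82}
forward next packet → 82; now {}
insert 67 → {67}
insert 83 → {83, 67}
insert 87 → {87, 83, 67}
insert 84 → {87, 84, 83, 67}
insert 79 → {87, 84, 83, 79, 67}
forward next packet → 87; now {84, 83, 79, 67}
insert 63 → {84, 83, 79, 67, 63}
forward next packet → 84; now {83, 79, 67, 63}
insert 66 → {83, 79, 67, 66, 63}
forward next packet → 83; now {79, 67, 66, 63}
forward next packet → 79; now {67, 66, 63}
forward next packet → 67; now {66, 63}
forward next packet → 66; now {63}
insert 86 → {86, 63}
insert 56 → {86, 63, 56}
forward next packet → 86; now {63, 56}
insert 78 → {78, 63, 56}
forward next packet → 78; now {63, 56}
forward next packet → 63; now {56}
insert 75 → {75, 56}
forward next packet → 75; now {56}
insert 51 → {56, 51}
forward next packet → 56; now {51}
insert 54 → {54, 51}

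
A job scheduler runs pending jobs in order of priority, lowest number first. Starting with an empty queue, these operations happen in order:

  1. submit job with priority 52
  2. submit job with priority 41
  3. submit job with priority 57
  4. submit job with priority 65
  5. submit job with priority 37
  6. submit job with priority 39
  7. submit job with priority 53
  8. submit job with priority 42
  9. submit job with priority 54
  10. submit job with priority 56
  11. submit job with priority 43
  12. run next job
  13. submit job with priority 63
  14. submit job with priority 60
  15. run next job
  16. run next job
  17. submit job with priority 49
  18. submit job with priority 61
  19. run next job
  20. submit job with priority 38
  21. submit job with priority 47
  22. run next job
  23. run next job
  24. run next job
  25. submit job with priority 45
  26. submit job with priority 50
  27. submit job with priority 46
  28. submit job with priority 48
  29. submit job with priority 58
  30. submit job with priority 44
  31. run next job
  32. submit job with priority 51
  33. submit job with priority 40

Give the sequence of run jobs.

insert 52 → {52}
insert 41 → {41, 52}
insert 57 → {41, 52, 57}
insert 65 → {41, 52, 57, 65}
insert 37 → {37, 41, 52, 57, 65}
insert 39 → {37, 39, 41, 52, 57, 65}
insert 53 → {37, 39, 41, 52, 53, 57, 65}
insert 42 → {37, 39, 41, 42, 52, 53, 57, 65}
insert 54 → {37, 39, 41, 42, 52, 53, 54, 57, 65}
insert 56 → {37, 39, 41, 42, 52, 53, 54, 56, 57, 65}
insert 43 → {37, 39, 41, 42, 43, 52, 53, 54, 56, 57, 65}
run next job → 37; now {39, 41, 42, 43, 52, 53, 54, 56, 57, 65}
insert 63 → {39, 41, 42, 43, 52, 53, 54, 56, 57, 63, 65}
insert 60 → {39, 41, 42, 43, 52, 53, 54, 56, 57, 60, 63, 65}
run next job → 39; now {41, 42, 43, 52, 53, 54, 56, 57, 60, 63, 65}
run next job → 41; now {42, 43, 52, 53, 54, 56, 57, 60, 63, 65}
insert 49 → {42, 43, 49, 52, 53, 54, 56, 57, 60, 63, 65}
insert 61 → {42, 43, 49, 52, 53, 54, 56, 57, 60, 61, 63, 65}
run next job → 42; now {43, 49, 52, 53, 54, 56, 57, 60, 61, 63, 65}
insert 38 → {38, 43, 49, 52, 53, 54, 56, 57, 60, 61, 63, 65}
insert 47 → {38, 43, 47, 49, 52, 53, 54, 56, 57, 60, 61, 63, 65}
run next job → 38; now {43, 47, 49, 52, 53, 54, 56, 57, 60, 61, 63, 65}
run next job → 43; now {47, 49, 52, 53, 54, 56, 57, 60, 61, 63, 65}
run next job → 47; now {49, 52, 53, 54, 56, 57, 60, 61, 63, 65}
insert 45 → {45, 49, 52, 53, 54, 56, 57, 60, 61, 63, 65}
insert 50 → {45, 49, 50, 52, 53, 54, 56, 57, 60, 61, 63, 65}
insert 46 → {45, 46, 49, 50, 52, 53, 54, 56, 57, 60, 61, 63, 65}
insert 48 → {45, 46, 48, 49, 50, 52, 53, 54, 56, 57, 60, 61, 63, 65}
insert 58 → {45, 46, 48, 49, 50, 52, 53, 54, 56, 57, 58, 60, 61, 63, 65}
insert 44 → {44, 45, 46, 48, 49, 50, 52, 53, 54, 56, 57, 58, 60, 61, 63, 65}
run next job → 44; now {45, 46, 48, 49, 50, 52, 53, 54, 56, 57, 58, 60, 61, 63, 65}
insert 51 → {45, 46, 48, 49, 50, 51, 52, 53, 54, 56, 57, 58, 60, 61, 63, 65}
insert 40 → {40, 45, 46, 48, 49, 50, 51, 52, 53, 54, 56, 57, 58, 60, 61, 63, 65}

37 → 39 → 41 → 42 → 38 → 43 → 47 → 44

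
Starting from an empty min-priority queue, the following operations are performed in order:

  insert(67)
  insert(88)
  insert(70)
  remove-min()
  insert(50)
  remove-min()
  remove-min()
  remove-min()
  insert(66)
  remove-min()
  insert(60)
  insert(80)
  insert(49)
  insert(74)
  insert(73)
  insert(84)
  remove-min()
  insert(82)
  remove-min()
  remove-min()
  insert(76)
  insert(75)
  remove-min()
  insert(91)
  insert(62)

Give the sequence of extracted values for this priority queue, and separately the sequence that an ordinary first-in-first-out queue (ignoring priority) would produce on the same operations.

priority queue: 67 → 50 → 70 → 88 → 66 → 49 → 60 → 73 → 74; FIFO queue: 67, 88, 70, 50, 66, 60, 80, 49, 74

insert 67 → {67}
insert 88 → {67, 88}
insert 70 → {67, 70, 88}
remove-min → 67; now {70, 88}
insert 50 → {50, 70, 88}
remove-min → 50; now {70, 88}
remove-min → 70; now {88}
remove-min → 88; now {}
insert 66 → {66}
remove-min → 66; now {}
insert 60 → {60}
insert 80 → {60, 80}
insert 49 → {49, 60, 80}
insert 74 → {49, 60, 74, 80}
insert 73 → {49, 60, 73, 74, 80}
insert 84 → {49, 60, 73, 74, 80, 84}
remove-min → 49; now {60, 73, 74, 80, 84}
insert 82 → {60, 73, 74, 80, 82, 84}
remove-min → 60; now {73, 74, 80, 82, 84}
remove-min → 73; now {74, 80, 82, 84}
insert 76 → {74, 76, 80, 82, 84}
insert 75 → {74, 75, 76, 80, 82, 84}
remove-min → 74; now {75, 76, 80, 82, 84}
insert 91 → {75, 76, 80, 82, 84, 91}
insert 62 → {62, 75, 76, 80, 82, 84, 91}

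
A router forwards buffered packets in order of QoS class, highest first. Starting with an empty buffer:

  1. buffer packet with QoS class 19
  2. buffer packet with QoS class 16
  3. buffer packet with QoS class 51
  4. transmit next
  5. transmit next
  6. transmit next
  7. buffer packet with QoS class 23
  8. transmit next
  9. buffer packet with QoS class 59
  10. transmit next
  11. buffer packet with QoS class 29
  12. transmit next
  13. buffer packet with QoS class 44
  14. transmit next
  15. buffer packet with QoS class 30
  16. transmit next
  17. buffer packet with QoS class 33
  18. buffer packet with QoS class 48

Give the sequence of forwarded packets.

51, 19, 16, 23, 59, 29, 44, 30

insert 19 → {19}
insert 16 → {19, 16}
insert 51 → {51, 19, 16}
transmit next → 51; now {19, 16}
transmit next → 19; now {16}
transmit next → 16; now {}
insert 23 → {23}
transmit next → 23; now {}
insert 59 → {59}
transmit next → 59; now {}
insert 29 → {29}
transmit next → 29; now {}
insert 44 → {44}
transmit next → 44; now {}
insert 30 → {30}
transmit next → 30; now {}
insert 33 → {33}
insert 48 → {48, 33}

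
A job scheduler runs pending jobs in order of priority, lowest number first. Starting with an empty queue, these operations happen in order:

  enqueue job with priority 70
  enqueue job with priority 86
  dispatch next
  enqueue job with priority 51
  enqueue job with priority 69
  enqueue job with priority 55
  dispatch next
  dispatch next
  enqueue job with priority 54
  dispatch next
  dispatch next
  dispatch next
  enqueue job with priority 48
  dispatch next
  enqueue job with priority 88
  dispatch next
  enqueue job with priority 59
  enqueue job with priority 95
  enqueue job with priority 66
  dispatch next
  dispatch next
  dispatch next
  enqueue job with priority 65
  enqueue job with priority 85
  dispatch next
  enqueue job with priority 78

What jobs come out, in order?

insert 70 → {70}
insert 86 → {70, 86}
dispatch next → 70; now {86}
insert 51 → {51, 86}
insert 69 → {51, 69, 86}
insert 55 → {51, 55, 69, 86}
dispatch next → 51; now {55, 69, 86}
dispatch next → 55; now {69, 86}
insert 54 → {54, 69, 86}
dispatch next → 54; now {69, 86}
dispatch next → 69; now {86}
dispatch next → 86; now {}
insert 48 → {48}
dispatch next → 48; now {}
insert 88 → {88}
dispatch next → 88; now {}
insert 59 → {59}
insert 95 → {59, 95}
insert 66 → {59, 66, 95}
dispatch next → 59; now {66, 95}
dispatch next → 66; now {95}
dispatch next → 95; now {}
insert 65 → {65}
insert 85 → {65, 85}
dispatch next → 65; now {85}
insert 78 → {78, 85}

[70, 51, 55, 54, 69, 86, 48, 88, 59, 66, 95, 65]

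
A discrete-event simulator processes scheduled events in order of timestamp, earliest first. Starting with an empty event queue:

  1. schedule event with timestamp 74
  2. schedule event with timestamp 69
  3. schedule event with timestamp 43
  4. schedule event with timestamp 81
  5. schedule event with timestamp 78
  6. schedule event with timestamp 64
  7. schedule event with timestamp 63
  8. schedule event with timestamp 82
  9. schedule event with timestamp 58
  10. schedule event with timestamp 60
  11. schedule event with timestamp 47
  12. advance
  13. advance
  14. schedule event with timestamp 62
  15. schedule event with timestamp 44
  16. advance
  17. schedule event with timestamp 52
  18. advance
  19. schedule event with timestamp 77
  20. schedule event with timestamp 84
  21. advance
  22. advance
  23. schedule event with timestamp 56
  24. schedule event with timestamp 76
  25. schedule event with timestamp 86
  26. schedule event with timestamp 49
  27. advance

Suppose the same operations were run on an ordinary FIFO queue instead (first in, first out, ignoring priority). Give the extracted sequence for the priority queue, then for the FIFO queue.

insert 74 → {74}
insert 69 → {69, 74}
insert 43 → {43, 69, 74}
insert 81 → {43, 69, 74, 81}
insert 78 → {43, 69, 74, 78, 81}
insert 64 → {43, 64, 69, 74, 78, 81}
insert 63 → {43, 63, 64, 69, 74, 78, 81}
insert 82 → {43, 63, 64, 69, 74, 78, 81, 82}
insert 58 → {43, 58, 63, 64, 69, 74, 78, 81, 82}
insert 60 → {43, 58, 60, 63, 64, 69, 74, 78, 81, 82}
insert 47 → {43, 47, 58, 60, 63, 64, 69, 74, 78, 81, 82}
advance → 43; now {47, 58, 60, 63, 64, 69, 74, 78, 81, 82}
advance → 47; now {58, 60, 63, 64, 69, 74, 78, 81, 82}
insert 62 → {58, 60, 62, 63, 64, 69, 74, 78, 81, 82}
insert 44 → {44, 58, 60, 62, 63, 64, 69, 74, 78, 81, 82}
advance → 44; now {58, 60, 62, 63, 64, 69, 74, 78, 81, 82}
insert 52 → {52, 58, 60, 62, 63, 64, 69, 74, 78, 81, 82}
advance → 52; now {58, 60, 62, 63, 64, 69, 74, 78, 81, 82}
insert 77 → {58, 60, 62, 63, 64, 69, 74, 77, 78, 81, 82}
insert 84 → {58, 60, 62, 63, 64, 69, 74, 77, 78, 81, 82, 84}
advance → 58; now {60, 62, 63, 64, 69, 74, 77, 78, 81, 82, 84}
advance → 60; now {62, 63, 64, 69, 74, 77, 78, 81, 82, 84}
insert 56 → {56, 62, 63, 64, 69, 74, 77, 78, 81, 82, 84}
insert 76 → {56, 62, 63, 64, 69, 74, 76, 77, 78, 81, 82, 84}
insert 86 → {56, 62, 63, 64, 69, 74, 76, 77, 78, 81, 82, 84, 86}
insert 49 → {49, 56, 62, 63, 64, 69, 74, 76, 77, 78, 81, 82, 84, 86}
advance → 49; now {56, 62, 63, 64, 69, 74, 76, 77, 78, 81, 82, 84, 86}

priority queue: [43, 47, 44, 52, 58, 60, 49]; FIFO queue: [74, 69, 43, 81, 78, 64, 63]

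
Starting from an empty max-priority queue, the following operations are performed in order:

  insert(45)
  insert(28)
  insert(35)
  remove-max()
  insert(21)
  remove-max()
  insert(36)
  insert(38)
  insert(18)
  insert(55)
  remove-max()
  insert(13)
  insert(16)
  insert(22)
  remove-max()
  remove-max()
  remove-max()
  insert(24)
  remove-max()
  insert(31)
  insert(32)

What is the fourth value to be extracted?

38

insert 45 → {45}
insert 28 → {45, 28}
insert 35 → {45, 35, 28}
remove-max → 45; now {35, 28}
insert 21 → {35, 28, 21}
remove-max → 35; now {28, 21}
insert 36 → {36, 28, 21}
insert 38 → {38, 36, 28, 21}
insert 18 → {38, 36, 28, 21, 18}
insert 55 → {55, 38, 36, 28, 21, 18}
remove-max → 55; now {38, 36, 28, 21, 18}
insert 13 → {38, 36, 28, 21, 18, 13}
insert 16 → {38, 36, 28, 21, 18, 16, 13}
insert 22 → {38, 36, 28, 22, 21, 18, 16, 13}
remove-max → 38; now {36, 28, 22, 21, 18, 16, 13}
remove-max → 36; now {28, 22, 21, 18, 16, 13}
remove-max → 28; now {22, 21, 18, 16, 13}
insert 24 → {24, 22, 21, 18, 16, 13}
remove-max → 24; now {22, 21, 18, 16, 13}
insert 31 → {31, 22, 21, 18, 16, 13}
insert 32 → {32, 31, 22, 21, 18, 16, 13}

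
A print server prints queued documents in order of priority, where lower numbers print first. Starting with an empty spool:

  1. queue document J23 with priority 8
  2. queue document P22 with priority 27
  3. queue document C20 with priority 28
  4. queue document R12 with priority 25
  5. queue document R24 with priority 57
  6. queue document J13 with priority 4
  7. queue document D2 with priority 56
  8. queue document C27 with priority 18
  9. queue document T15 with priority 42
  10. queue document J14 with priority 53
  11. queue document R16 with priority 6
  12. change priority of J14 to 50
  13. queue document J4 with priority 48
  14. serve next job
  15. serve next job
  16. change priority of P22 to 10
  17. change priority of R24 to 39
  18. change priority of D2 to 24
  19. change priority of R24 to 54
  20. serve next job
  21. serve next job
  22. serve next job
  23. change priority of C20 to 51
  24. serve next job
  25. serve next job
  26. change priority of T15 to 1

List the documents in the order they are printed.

J13, R16, J23, P22, C27, D2, R12

add J23 (priority 8) → {J23:8}
add P22 (priority 27) → {J23:8, P22:27}
add C20 (priority 28) → {J23:8, P22:27, C20:28}
add R12 (priority 25) → {J23:8, R12:25, P22:27, C20:28}
add R24 (priority 57) → {J23:8, R12:25, P22:27, C20:28, R24:57}
add J13 (priority 4) → {J13:4, J23:8, R12:25, P22:27, C20:28, R24:57}
add D2 (priority 56) → {J13:4, J23:8, R12:25, P22:27, C20:28, D2:56, R24:57}
add C27 (priority 18) → {J13:4, J23:8, C27:18, R12:25, P22:27, C20:28, D2:56, R24:57}
add T15 (priority 42) → {J13:4, J23:8, C27:18, R12:25, P22:27, C20:28, T15:42, D2:56, R24:57}
add J14 (priority 53) → {J13:4, J23:8, C27:18, R12:25, P22:27, C20:28, T15:42, J14:53, D2:56, R24:57}
add R16 (priority 6) → {J13:4, R16:6, J23:8, C27:18, R12:25, P22:27, C20:28, T15:42, J14:53, D2:56, R24:57}
update J14 to priority 50 → {J13:4, R16:6, J23:8, C27:18, R12:25, P22:27, C20:28, T15:42, J14:50, D2:56, R24:57}
add J4 (priority 48) → {J13:4, R16:6, J23:8, C27:18, R12:25, P22:27, C20:28, T15:42, J4:48, J14:50, D2:56, R24:57}
serve next job → J13; now {R16:6, J23:8, C27:18, R12:25, P22:27, C20:28, T15:42, J4:48, J14:50, D2:56, R24:57}
serve next job → R16; now {J23:8, C27:18, R12:25, P22:27, C20:28, T15:42, J4:48, J14:50, D2:56, R24:57}
update P22 to priority 10 → {J23:8, P22:10, C27:18, R12:25, C20:28, T15:42, J4:48, J14:50, D2:56, R24:57}
update R24 to priority 39 → {J23:8, P22:10, C27:18, R12:25, C20:28, R24:39, T15:42, J4:48, J14:50, D2:56}
update D2 to priority 24 → {J23:8, P22:10, C27:18, D2:24, R12:25, C20:28, R24:39, T15:42, J4:48, J14:50}
update R24 to priority 54 → {J23:8, P22:10, C27:18, D2:24, R12:25, C20:28, T15:42, J4:48, J14:50, R24:54}
serve next job → J23; now {P22:10, C27:18, D2:24, R12:25, C20:28, T15:42, J4:48, J14:50, R24:54}
serve next job → P22; now {C27:18, D2:24, R12:25, C20:28, T15:42, J4:48, J14:50, R24:54}
serve next job → C27; now {D2:24, R12:25, C20:28, T15:42, J4:48, J14:50, R24:54}
update C20 to priority 51 → {D2:24, R12:25, T15:42, J4:48, J14:50, C20:51, R24:54}
serve next job → D2; now {R12:25, T15:42, J4:48, J14:50, C20:51, R24:54}
serve next job → R12; now {T15:42, J4:48, J14:50, C20:51, R24:54}
update T15 to priority 1 → {T15:1, J4:48, J14:50, C20:51, R24:54}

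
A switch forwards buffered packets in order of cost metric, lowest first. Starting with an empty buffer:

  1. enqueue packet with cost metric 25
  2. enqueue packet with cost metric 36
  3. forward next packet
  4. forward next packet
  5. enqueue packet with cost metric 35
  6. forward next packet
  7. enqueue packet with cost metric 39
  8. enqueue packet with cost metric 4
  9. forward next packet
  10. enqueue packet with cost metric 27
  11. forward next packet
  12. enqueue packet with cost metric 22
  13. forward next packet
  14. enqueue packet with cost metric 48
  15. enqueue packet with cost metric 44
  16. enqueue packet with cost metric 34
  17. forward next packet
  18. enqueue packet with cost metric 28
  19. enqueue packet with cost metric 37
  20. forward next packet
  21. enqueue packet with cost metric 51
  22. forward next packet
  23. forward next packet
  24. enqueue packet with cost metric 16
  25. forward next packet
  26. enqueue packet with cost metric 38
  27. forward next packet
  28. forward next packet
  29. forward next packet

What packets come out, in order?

25, 36, 35, 4, 27, 22, 34, 28, 37, 39, 16, 38, 44, 48

insert 25 → {25}
insert 36 → {25, 36}
forward next packet → 25; now {36}
forward next packet → 36; now {}
insert 35 → {35}
forward next packet → 35; now {}
insert 39 → {39}
insert 4 → {4, 39}
forward next packet → 4; now {39}
insert 27 → {27, 39}
forward next packet → 27; now {39}
insert 22 → {22, 39}
forward next packet → 22; now {39}
insert 48 → {39, 48}
insert 44 → {39, 44, 48}
insert 34 → {34, 39, 44, 48}
forward next packet → 34; now {39, 44, 48}
insert 28 → {28, 39, 44, 48}
insert 37 → {28, 37, 39, 44, 48}
forward next packet → 28; now {37, 39, 44, 48}
insert 51 → {37, 39, 44, 48, 51}
forward next packet → 37; now {39, 44, 48, 51}
forward next packet → 39; now {44, 48, 51}
insert 16 → {16, 44, 48, 51}
forward next packet → 16; now {44, 48, 51}
insert 38 → {38, 44, 48, 51}
forward next packet → 38; now {44, 48, 51}
forward next packet → 44; now {48, 51}
forward next packet → 48; now {51}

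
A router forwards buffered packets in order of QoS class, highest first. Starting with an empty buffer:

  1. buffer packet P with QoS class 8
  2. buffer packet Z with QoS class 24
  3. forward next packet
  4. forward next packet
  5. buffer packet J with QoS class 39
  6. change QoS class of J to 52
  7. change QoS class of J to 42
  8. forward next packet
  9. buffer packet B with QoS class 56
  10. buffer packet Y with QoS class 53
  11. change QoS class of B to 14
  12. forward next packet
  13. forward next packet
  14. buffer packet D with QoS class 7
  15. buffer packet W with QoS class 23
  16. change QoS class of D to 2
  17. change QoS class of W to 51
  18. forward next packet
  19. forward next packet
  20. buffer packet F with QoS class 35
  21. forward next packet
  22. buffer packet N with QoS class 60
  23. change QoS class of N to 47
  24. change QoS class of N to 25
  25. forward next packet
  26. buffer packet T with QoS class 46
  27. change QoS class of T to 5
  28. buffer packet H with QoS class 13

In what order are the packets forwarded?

add P (QoS class 8) → {P:8}
add Z (QoS class 24) → {Z:24, P:8}
forward next packet → Z; now {P:8}
forward next packet → P; now {}
add J (QoS class 39) → {J:39}
update J to QoS class 52 → {J:52}
update J to QoS class 42 → {J:42}
forward next packet → J; now {}
add B (QoS class 56) → {B:56}
add Y (QoS class 53) → {B:56, Y:53}
update B to QoS class 14 → {Y:53, B:14}
forward next packet → Y; now {B:14}
forward next packet → B; now {}
add D (QoS class 7) → {D:7}
add W (QoS class 23) → {W:23, D:7}
update D to QoS class 2 → {W:23, D:2}
update W to QoS class 51 → {W:51, D:2}
forward next packet → W; now {D:2}
forward next packet → D; now {}
add F (QoS class 35) → {F:35}
forward next packet → F; now {}
add N (QoS class 60) → {N:60}
update N to QoS class 47 → {N:47}
update N to QoS class 25 → {N:25}
forward next packet → N; now {}
add T (QoS class 46) → {T:46}
update T to QoS class 5 → {T:5}
add H (QoS class 13) → {H:13, T:5}

[Z, P, J, Y, B, W, D, F, N]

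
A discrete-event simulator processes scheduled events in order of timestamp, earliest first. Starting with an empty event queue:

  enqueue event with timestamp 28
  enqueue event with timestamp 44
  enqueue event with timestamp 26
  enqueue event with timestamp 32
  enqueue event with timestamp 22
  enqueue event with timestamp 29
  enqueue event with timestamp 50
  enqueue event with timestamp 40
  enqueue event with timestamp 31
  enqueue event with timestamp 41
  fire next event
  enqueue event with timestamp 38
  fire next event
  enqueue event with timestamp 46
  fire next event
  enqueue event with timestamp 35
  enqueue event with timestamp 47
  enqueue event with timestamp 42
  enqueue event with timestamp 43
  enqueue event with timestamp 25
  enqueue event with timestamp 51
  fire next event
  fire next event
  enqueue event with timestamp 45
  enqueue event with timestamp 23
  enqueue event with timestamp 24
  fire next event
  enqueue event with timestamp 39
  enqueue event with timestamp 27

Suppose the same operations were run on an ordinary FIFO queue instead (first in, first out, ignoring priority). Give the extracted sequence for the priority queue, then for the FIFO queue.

insert 28 → {28}
insert 44 → {28, 44}
insert 26 → {26, 28, 44}
insert 32 → {26, 28, 32, 44}
insert 22 → {22, 26, 28, 32, 44}
insert 29 → {22, 26, 28, 29, 32, 44}
insert 50 → {22, 26, 28, 29, 32, 44, 50}
insert 40 → {22, 26, 28, 29, 32, 40, 44, 50}
insert 31 → {22, 26, 28, 29, 31, 32, 40, 44, 50}
insert 41 → {22, 26, 28, 29, 31, 32, 40, 41, 44, 50}
fire next event → 22; now {26, 28, 29, 31, 32, 40, 41, 44, 50}
insert 38 → {26, 28, 29, 31, 32, 38, 40, 41, 44, 50}
fire next event → 26; now {28, 29, 31, 32, 38, 40, 41, 44, 50}
insert 46 → {28, 29, 31, 32, 38, 40, 41, 44, 46, 50}
fire next event → 28; now {29, 31, 32, 38, 40, 41, 44, 46, 50}
insert 35 → {29, 31, 32, 35, 38, 40, 41, 44, 46, 50}
insert 47 → {29, 31, 32, 35, 38, 40, 41, 44, 46, 47, 50}
insert 42 → {29, 31, 32, 35, 38, 40, 41, 42, 44, 46, 47, 50}
insert 43 → {29, 31, 32, 35, 38, 40, 41, 42, 43, 44, 46, 47, 50}
insert 25 → {25, 29, 31, 32, 35, 38, 40, 41, 42, 43, 44, 46, 47, 50}
insert 51 → {25, 29, 31, 32, 35, 38, 40, 41, 42, 43, 44, 46, 47, 50, 51}
fire next event → 25; now {29, 31, 32, 35, 38, 40, 41, 42, 43, 44, 46, 47, 50, 51}
fire next event → 29; now {31, 32, 35, 38, 40, 41, 42, 43, 44, 46, 47, 50, 51}
insert 45 → {31, 32, 35, 38, 40, 41, 42, 43, 44, 45, 46, 47, 50, 51}
insert 23 → {23, 31, 32, 35, 38, 40, 41, 42, 43, 44, 45, 46, 47, 50, 51}
insert 24 → {23, 24, 31, 32, 35, 38, 40, 41, 42, 43, 44, 45, 46, 47, 50, 51}
fire next event → 23; now {24, 31, 32, 35, 38, 40, 41, 42, 43, 44, 45, 46, 47, 50, 51}
insert 39 → {24, 31, 32, 35, 38, 39, 40, 41, 42, 43, 44, 45, 46, 47, 50, 51}
insert 27 → {24, 27, 31, 32, 35, 38, 39, 40, 41, 42, 43, 44, 45, 46, 47, 50, 51}

priority queue: 22 → 26 → 28 → 25 → 29 → 23; FIFO queue: 28, 44, 26, 32, 22, 29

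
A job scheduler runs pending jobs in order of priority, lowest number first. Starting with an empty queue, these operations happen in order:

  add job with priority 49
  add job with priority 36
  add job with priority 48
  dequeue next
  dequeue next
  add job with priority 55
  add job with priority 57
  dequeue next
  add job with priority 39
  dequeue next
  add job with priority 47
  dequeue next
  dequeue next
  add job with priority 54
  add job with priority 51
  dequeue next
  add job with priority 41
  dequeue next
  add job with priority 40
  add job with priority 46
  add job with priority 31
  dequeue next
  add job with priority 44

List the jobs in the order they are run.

insert 49 → {49}
insert 36 → {36, 49}
insert 48 → {36, 48, 49}
dequeue next → 36; now {48, 49}
dequeue next → 48; now {49}
insert 55 → {49, 55}
insert 57 → {49, 55, 57}
dequeue next → 49; now {55, 57}
insert 39 → {39, 55, 57}
dequeue next → 39; now {55, 57}
insert 47 → {47, 55, 57}
dequeue next → 47; now {55, 57}
dequeue next → 55; now {57}
insert 54 → {54, 57}
insert 51 → {51, 54, 57}
dequeue next → 51; now {54, 57}
insert 41 → {41, 54, 57}
dequeue next → 41; now {54, 57}
insert 40 → {40, 54, 57}
insert 46 → {40, 46, 54, 57}
insert 31 → {31, 40, 46, 54, 57}
dequeue next → 31; now {40, 46, 54, 57}
insert 44 → {40, 44, 46, 54, 57}

36 → 48 → 49 → 39 → 47 → 55 → 51 → 41 → 31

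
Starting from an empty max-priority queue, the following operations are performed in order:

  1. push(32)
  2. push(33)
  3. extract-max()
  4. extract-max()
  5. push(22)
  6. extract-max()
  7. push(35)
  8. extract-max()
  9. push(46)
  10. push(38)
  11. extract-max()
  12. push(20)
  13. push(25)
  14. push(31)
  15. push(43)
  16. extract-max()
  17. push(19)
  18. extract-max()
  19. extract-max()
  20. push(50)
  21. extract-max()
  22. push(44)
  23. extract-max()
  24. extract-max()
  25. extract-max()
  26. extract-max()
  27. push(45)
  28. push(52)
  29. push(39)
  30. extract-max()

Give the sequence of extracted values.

33 → 32 → 22 → 35 → 46 → 43 → 38 → 31 → 50 → 44 → 25 → 20 → 19 → 52

insert 32 → {32}
insert 33 → {33, 32}
extract-max → 33; now {32}
extract-max → 32; now {}
insert 22 → {22}
extract-max → 22; now {}
insert 35 → {35}
extract-max → 35; now {}
insert 46 → {46}
insert 38 → {46, 38}
extract-max → 46; now {38}
insert 20 → {38, 20}
insert 25 → {38, 25, 20}
insert 31 → {38, 31, 25, 20}
insert 43 → {43, 38, 31, 25, 20}
extract-max → 43; now {38, 31, 25, 20}
insert 19 → {38, 31, 25, 20, 19}
extract-max → 38; now {31, 25, 20, 19}
extract-max → 31; now {25, 20, 19}
insert 50 → {50, 25, 20, 19}
extract-max → 50; now {25, 20, 19}
insert 44 → {44, 25, 20, 19}
extract-max → 44; now {25, 20, 19}
extract-max → 25; now {20, 19}
extract-max → 20; now {19}
extract-max → 19; now {}
insert 45 → {45}
insert 52 → {52, 45}
insert 39 → {52, 45, 39}
extract-max → 52; now {45, 39}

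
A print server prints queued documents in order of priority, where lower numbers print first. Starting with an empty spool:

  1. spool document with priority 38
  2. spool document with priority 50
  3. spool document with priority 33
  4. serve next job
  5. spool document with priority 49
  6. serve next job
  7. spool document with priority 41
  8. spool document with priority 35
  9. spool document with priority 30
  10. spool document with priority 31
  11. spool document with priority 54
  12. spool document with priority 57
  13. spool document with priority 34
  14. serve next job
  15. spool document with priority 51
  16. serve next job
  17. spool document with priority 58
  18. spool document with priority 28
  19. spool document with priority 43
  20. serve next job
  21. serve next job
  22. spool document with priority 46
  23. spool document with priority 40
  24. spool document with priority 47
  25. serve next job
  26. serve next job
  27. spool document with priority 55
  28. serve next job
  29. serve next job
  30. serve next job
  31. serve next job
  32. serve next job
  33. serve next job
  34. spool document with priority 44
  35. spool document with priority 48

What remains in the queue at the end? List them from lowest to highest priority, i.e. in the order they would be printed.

insert 38 → {38}
insert 50 → {38, 50}
insert 33 → {33, 38, 50}
serve next job → 33; now {38, 50}
insert 49 → {38, 49, 50}
serve next job → 38; now {49, 50}
insert 41 → {41, 49, 50}
insert 35 → {35, 41, 49, 50}
insert 30 → {30, 35, 41, 49, 50}
insert 31 → {30, 31, 35, 41, 49, 50}
insert 54 → {30, 31, 35, 41, 49, 50, 54}
insert 57 → {30, 31, 35, 41, 49, 50, 54, 57}
insert 34 → {30, 31, 34, 35, 41, 49, 50, 54, 57}
serve next job → 30; now {31, 34, 35, 41, 49, 50, 54, 57}
insert 51 → {31, 34, 35, 41, 49, 50, 51, 54, 57}
serve next job → 31; now {34, 35, 41, 49, 50, 51, 54, 57}
insert 58 → {34, 35, 41, 49, 50, 51, 54, 57, 58}
insert 28 → {28, 34, 35, 41, 49, 50, 51, 54, 57, 58}
insert 43 → {28, 34, 35, 41, 43, 49, 50, 51, 54, 57, 58}
serve next job → 28; now {34, 35, 41, 43, 49, 50, 51, 54, 57, 58}
serve next job → 34; now {35, 41, 43, 49, 50, 51, 54, 57, 58}
insert 46 → {35, 41, 43, 46, 49, 50, 51, 54, 57, 58}
insert 40 → {35, 40, 41, 43, 46, 49, 50, 51, 54, 57, 58}
insert 47 → {35, 40, 41, 43, 46, 47, 49, 50, 51, 54, 57, 58}
serve next job → 35; now {40, 41, 43, 46, 47, 49, 50, 51, 54, 57, 58}
serve next job → 40; now {41, 43, 46, 47, 49, 50, 51, 54, 57, 58}
insert 55 → {41, 43, 46, 47, 49, 50, 51, 54, 55, 57, 58}
serve next job → 41; now {43, 46, 47, 49, 50, 51, 54, 55, 57, 58}
serve next job → 43; now {46, 47, 49, 50, 51, 54, 55, 57, 58}
serve next job → 46; now {47, 49, 50, 51, 54, 55, 57, 58}
serve next job → 47; now {49, 50, 51, 54, 55, 57, 58}
serve next job → 49; now {50, 51, 54, 55, 57, 58}
serve next job → 50; now {51, 54, 55, 57, 58}
insert 44 → {44, 51, 54, 55, 57, 58}
insert 48 → {44, 48, 51, 54, 55, 57, 58}

44, 48, 51, 54, 55, 57, 58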